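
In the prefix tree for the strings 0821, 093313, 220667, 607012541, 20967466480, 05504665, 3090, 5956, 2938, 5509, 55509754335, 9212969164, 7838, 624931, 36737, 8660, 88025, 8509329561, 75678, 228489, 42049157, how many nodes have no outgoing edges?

21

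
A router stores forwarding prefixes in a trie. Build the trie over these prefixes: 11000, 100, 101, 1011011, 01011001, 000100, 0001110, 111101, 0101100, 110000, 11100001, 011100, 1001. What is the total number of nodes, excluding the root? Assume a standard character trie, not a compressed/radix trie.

Insert word by word; a character creates a node only if that edge doesn't already exist:
  "11000" → 5 new (1, 1, 0, 0, 0)
  "100" → prefix "1" already present; 2 new (0, 0)
  "101" → prefix "10" already present; 1 new (1)
  "1011011" → prefix "101" already present; 4 new (1, 0, 1, 1)
  "01011001" → 8 new (0, 1, 0, 1, 1, 0, 0, 1)
  "000100" → prefix "0" already present; 5 new (0, 0, 1, 0, 0)
  "0001110" → prefix "0001" already present; 3 new (1, 1, 0)
  "111101" → prefix "11" already present; 4 new (1, 1, 0, 1)
  "0101100" → prefix "0101100" already present; 0 new (none)
  "110000" → prefix "11000" already present; 1 new (0)
  "11100001" → prefix "111" already present; 5 new (0, 0, 0, 0, 1)
  "011100" → prefix "01" already present; 4 new (1, 1, 0, 0)
  "1001" → prefix "100" already present; 1 new (1)
Total nodes = 5 + 2 + 1 + 4 + 8 + 5 + 3 + 4 + 0 + 1 + 5 + 4 + 1 = 43

43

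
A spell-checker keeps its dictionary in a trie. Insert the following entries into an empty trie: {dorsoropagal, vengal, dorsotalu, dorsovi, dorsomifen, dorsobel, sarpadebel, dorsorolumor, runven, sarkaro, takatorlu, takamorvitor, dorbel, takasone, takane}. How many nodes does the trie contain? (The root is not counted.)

83

Count nodes per top-level branch (shared prefixes stored once):
  'd'-branch (dorbel, dorsobel, dorsomifen, dorsorolumor, dorsoropagal, dorsotalu, dorsovi): 34 nodes
  'r'-branch (runven): 6 nodes
  's'-branch (sarkaro, sarpadebel): 14 nodes
  't'-branch (takamorvitor, takane, takasone, takatorlu): 23 nodes
  'v'-branch (vengal): 6 nodes
Sum: 83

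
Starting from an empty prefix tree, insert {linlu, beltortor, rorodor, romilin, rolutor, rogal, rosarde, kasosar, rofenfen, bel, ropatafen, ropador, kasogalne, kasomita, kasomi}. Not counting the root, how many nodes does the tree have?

Insert word by word; a character creates a node only if that edge doesn't already exist:
  "linlu" → 5 new (l, i, n, l, u)
  "beltortor" → 9 new (b, e, l, t, o, r, t, o, r)
  "rorodor" → 7 new (r, o, r, o, d, o, r)
  "romilin" → prefix "ro" already present; 5 new (m, i, l, i, n)
  "rolutor" → prefix "ro" already present; 5 new (l, u, t, o, r)
  "rogal" → prefix "ro" already present; 3 new (g, a, l)
  "rosarde" → prefix "ro" already present; 5 new (s, a, r, d, e)
  "kasosar" → 7 new (k, a, s, o, s, a, r)
  "rofenfen" → prefix "ro" already present; 6 new (f, e, n, f, e, n)
  "bel" → prefix "bel" already present; 0 new (none)
  "ropatafen" → prefix "ro" already present; 7 new (p, a, t, a, f, e, n)
  "ropador" → prefix "ropa" already present; 3 new (d, o, r)
  "kasogalne" → prefix "kaso" already present; 5 new (g, a, l, n, e)
  "kasomita" → prefix "kaso" already present; 4 new (m, i, t, a)
  "kasomi" → prefix "kasomi" already present; 0 new (none)
Total nodes = 5 + 9 + 7 + 5 + 5 + 3 + 5 + 7 + 6 + 0 + 7 + 3 + 5 + 4 + 0 = 71

71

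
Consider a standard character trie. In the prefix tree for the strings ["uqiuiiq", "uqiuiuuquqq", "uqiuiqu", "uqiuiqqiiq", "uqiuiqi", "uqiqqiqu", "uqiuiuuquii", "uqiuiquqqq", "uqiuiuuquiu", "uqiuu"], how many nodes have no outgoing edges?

9

Leaves are exactly the stored words that no other stored word extends.
Those words: "uqiqqiqu", "uqiuiiq", "uqiuiqi", "uqiuiqqiiq", "uqiuiquqqq", "uqiuiuuquii", "uqiuiuuquiu", "uqiuiuuquqq", "uqiuu"
Leaf count: 9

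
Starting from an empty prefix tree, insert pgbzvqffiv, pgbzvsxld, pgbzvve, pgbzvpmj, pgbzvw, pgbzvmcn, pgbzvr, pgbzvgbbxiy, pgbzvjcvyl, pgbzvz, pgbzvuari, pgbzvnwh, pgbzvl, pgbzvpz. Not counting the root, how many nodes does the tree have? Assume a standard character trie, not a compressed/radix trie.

45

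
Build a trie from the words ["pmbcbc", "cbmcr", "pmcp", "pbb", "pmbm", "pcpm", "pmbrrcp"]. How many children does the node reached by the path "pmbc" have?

1

The children of the "pmbc" node are the distinct next characters among strings starting with "pmbc".
Distinct next characters after "pmbc": b.
That node has 1 child edge.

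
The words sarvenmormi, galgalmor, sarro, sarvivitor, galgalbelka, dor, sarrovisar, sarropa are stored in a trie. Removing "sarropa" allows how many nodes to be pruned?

Walk "sarropa" from the leaf back toward the root, removing each node that no remaining word uses.
The suffix "pa" (2 nodes) is used only by "sarropa"; the node for "sarro" still has the child "v", so pruning stops there.
Nodes removed: 2

2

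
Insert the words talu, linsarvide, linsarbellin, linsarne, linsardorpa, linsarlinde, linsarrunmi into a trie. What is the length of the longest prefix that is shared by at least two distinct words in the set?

6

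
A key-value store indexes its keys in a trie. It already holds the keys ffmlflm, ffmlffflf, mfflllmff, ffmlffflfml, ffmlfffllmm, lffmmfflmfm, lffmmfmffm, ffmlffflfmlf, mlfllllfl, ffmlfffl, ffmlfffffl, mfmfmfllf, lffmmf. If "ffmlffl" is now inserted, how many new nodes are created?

1

The longest prefix of "ffmlffl" already in the trie is "ffmlff" (length 6).
Each of the 1 remaining characters creates one node.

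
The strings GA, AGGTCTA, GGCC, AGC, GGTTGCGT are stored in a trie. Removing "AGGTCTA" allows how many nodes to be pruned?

5

Walk "AGGTCTA" from the leaf back toward the root, removing each node that no remaining word uses.
The suffix "GTCTA" (5 nodes) is used only by "AGGTCTA"; the node for "AG" still has the child "C", so pruning stops there.
Nodes removed: 5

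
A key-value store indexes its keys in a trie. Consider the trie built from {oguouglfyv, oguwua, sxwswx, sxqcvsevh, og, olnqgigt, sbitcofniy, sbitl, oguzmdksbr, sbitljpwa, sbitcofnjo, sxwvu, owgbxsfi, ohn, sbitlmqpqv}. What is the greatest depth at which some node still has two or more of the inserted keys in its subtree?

Look for the deepest trie node that still has at least two words in its subtree.
e.g. "sbitcofniy" and "sbitcofnjo" share the prefix "sbitcofn" of length 8; no pair shares a longer one.
Longest shared-prefix length: 8

8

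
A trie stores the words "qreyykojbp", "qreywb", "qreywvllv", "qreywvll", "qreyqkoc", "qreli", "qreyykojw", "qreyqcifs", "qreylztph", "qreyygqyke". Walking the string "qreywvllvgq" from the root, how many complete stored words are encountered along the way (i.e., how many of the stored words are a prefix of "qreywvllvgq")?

Traverse "qreywvllvgq" character by character; count nodes along the way that are marked as word ends.
Prefixes of the query that are stored words: "qreywvll", "qreywvllv"
Count: 2

2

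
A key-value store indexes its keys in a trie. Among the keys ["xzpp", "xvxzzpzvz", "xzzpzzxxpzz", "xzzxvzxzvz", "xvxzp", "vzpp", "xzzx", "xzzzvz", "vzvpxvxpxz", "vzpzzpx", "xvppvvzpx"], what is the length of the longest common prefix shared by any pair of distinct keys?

Equivalently: take the maximum, over all pairs, of their longest common prefix length.
"xvxzp" and "xvxzzpzvz" agree on "xvxz" (4 characters) before diverging; nothing deeper is shared.
Longest shared-prefix length: 4

4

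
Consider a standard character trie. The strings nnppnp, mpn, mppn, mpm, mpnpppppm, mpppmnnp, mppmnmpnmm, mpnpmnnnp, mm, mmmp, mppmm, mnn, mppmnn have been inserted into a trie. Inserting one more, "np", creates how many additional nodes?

Walking "np" from the root, the first 1 characters ("n") follow existing edges; "p" is the first miss.
Each of the 1 remaining characters creates one node.

1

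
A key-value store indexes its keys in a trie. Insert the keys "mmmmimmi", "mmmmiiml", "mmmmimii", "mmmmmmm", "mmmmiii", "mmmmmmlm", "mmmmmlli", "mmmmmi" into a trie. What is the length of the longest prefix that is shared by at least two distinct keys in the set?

6

The deepest shared node is where two words last agree before diverging.
"mmmmiii" and "mmmmiiml" agree on "mmmmii" (6 characters) before diverging; nothing deeper is shared.
Longest shared-prefix length: 6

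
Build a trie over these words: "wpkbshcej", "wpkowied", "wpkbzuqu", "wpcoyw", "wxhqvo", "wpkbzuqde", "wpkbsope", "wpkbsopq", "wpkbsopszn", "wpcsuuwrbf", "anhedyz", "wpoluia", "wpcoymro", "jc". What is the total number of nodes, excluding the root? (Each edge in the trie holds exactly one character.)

Trace insertions, counting only characters that open a new branch:
  "wpkbshcej" → 9 new (w, p, k, b, s, h, c, e, j)
  "wpkowied" → prefix "wpk" already present; 5 new (o, w, i, e, d)
  "wpkbzuqu" → prefix "wpkb" already present; 4 new (z, u, q, u)
  "wpcoyw" → prefix "wp" already present; 4 new (c, o, y, w)
  "wxhqvo" → prefix "w" already present; 5 new (x, h, q, v, o)
  "wpkbzuqde" → prefix "wpkbzuq" already present; 2 new (d, e)
  "wpkbsope" → prefix "wpkbs" already present; 3 new (o, p, e)
  "wpkbsopq" → prefix "wpkbsop" already present; 1 new (q)
  "wpkbsopszn" → prefix "wpkbsop" already present; 3 new (s, z, n)
  "wpcsuuwrbf" → prefix "wpc" already present; 7 new (s, u, u, w, r, b, f)
  "anhedyz" → 7 new (a, n, h, e, d, y, z)
  "wpoluia" → prefix "wp" already present; 5 new (o, l, u, i, a)
  "wpcoymro" → prefix "wpcoy" already present; 3 new (m, r, o)
  "jc" → 2 new (j, c)
Total nodes = 9 + 5 + 4 + 4 + 5 + 2 + 3 + 1 + 3 + 7 + 7 + 5 + 3 + 2 = 60

60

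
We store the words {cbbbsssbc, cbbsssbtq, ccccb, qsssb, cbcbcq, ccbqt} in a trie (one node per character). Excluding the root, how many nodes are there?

Insert word by word; a character creates a node only if that edge doesn't already exist:
  "cbbbsssbc" → 9 new (c, b, b, b, s, s, s, b, c)
  "cbbsssbtq" → prefix "cbb" already present; 6 new (s, s, s, b, t, q)
  "ccccb" → prefix "c" already present; 4 new (c, c, c, b)
  "qsssb" → 5 new (q, s, s, s, b)
  "cbcbcq" → prefix "cb" already present; 4 new (c, b, c, q)
  "ccbqt" → prefix "cc" already present; 3 new (b, q, t)
Total nodes = 9 + 6 + 4 + 5 + 4 + 3 = 31

31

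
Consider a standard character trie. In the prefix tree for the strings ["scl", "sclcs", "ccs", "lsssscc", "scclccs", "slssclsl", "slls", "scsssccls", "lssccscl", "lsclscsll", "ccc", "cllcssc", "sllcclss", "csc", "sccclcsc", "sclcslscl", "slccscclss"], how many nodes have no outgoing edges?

15

Leaves are exactly the stored words that no other stored word extends.
Those words: "ccc", "ccs", "cllcssc", "csc", "lsclscsll", "lssccscl", "lsssscc", "sccclcsc", "scclccs", "sclcslscl", "scsssccls", "slccscclss", "sllcclss", "slls", "slssclsl"
Leaf count: 15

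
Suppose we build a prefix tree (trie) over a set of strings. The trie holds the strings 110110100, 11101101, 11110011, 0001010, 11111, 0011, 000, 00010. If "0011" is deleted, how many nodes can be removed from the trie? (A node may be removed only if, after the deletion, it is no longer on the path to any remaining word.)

2

After clearing the end-marker at "0011", prune upward until reaching a node still needed by another word.
The suffix "11" (2 nodes) is used only by "0011"; the node for "00" still has the child "0", so pruning stops there.
Nodes removed: 2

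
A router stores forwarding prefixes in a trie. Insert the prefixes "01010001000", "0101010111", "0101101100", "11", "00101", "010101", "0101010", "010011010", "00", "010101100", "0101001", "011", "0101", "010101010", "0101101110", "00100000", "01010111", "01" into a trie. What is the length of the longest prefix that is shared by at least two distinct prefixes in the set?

8

The deepest shared node is where two words last agree before diverging.
"010101010" and "0101010111" agree on "01010101" (8 characters) before diverging; nothing deeper is shared.
Longest shared-prefix length: 8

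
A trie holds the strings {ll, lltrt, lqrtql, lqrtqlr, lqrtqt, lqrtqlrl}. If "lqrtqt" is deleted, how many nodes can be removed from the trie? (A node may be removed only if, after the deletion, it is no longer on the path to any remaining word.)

A node on "lqrtqt"'s path can go only if nothing else ends at it or branches off below it.
The suffix "t" (1 node) is used only by "lqrtqt"; the node for "lqrtq" still has the child "l", so pruning stops there.
Nodes removed: 1

1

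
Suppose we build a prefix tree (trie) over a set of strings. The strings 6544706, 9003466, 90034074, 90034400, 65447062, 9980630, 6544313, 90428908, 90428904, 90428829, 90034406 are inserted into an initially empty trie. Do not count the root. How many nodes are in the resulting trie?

41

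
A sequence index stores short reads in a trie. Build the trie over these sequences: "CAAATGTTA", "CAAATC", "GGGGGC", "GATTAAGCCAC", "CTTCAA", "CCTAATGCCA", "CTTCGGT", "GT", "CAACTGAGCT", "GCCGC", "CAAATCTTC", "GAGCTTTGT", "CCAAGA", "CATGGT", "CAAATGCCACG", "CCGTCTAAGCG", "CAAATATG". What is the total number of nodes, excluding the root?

90

For each word, the new-node count is its length minus the longest prefix already in the trie:
  "CAAATGTTA" → 9 new (C, A, A, A, T, G, T, T, A)
  "CAAATC" → prefix "CAAAT" already present; 1 new (C)
  "GGGGGC" → 6 new (G, G, G, G, G, C)
  "GATTAAGCCAC" → prefix "G" already present; 10 new (A, T, T, A, A, G, C, C, A, C)
  "CTTCAA" → prefix "C" already present; 5 new (T, T, C, A, A)
  "CCTAATGCCA" → prefix "C" already present; 9 new (C, T, A, A, T, G, C, C, A)
  "CTTCGGT" → prefix "CTTC" already present; 3 new (G, G, T)
  "GT" → prefix "G" already present; 1 new (T)
  "CAACTGAGCT" → prefix "CAA" already present; 7 new (C, T, G, A, G, C, T)
  "GCCGC" → prefix "G" already present; 4 new (C, C, G, C)
  "CAAATCTTC" → prefix "CAAATC" already present; 3 new (T, T, C)
  "GAGCTTTGT" → prefix "GA" already present; 7 new (G, C, T, T, T, G, T)
  "CCAAGA" → prefix "CC" already present; 4 new (A, A, G, A)
  "CATGGT" → prefix "CA" already present; 4 new (T, G, G, T)
  "CAAATGCCACG" → prefix "CAAATG" already present; 5 new (C, C, A, C, G)
  "CCGTCTAAGCG" → prefix "CC" already present; 9 new (G, T, C, T, A, A, G, C, G)
  "CAAATATG" → prefix "CAAAT" already present; 3 new (A, T, G)
Total nodes = 9 + 1 + 6 + 10 + 5 + 9 + 3 + 1 + 7 + 4 + 3 + 7 + 4 + 4 + 5 + 9 + 3 = 90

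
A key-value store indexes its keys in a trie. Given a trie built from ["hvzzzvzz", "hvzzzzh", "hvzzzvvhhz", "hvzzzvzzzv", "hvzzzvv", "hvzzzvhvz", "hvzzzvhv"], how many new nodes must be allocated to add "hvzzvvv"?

3

Walking "hvzzvvv" from the root, the first 4 characters ("hvzz") follow existing edges; "v" is the first miss.
Each of the 3 remaining characters creates one node.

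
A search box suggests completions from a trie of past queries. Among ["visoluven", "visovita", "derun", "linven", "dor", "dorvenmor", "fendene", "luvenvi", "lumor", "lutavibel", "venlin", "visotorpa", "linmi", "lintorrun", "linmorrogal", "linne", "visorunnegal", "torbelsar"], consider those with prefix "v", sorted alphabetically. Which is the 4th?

visotorpa

Filter for "v…" and sort: "venlin", "visoluven", "visorunnegal", "visotorpa", "visovita"
The 4th is visotorpa.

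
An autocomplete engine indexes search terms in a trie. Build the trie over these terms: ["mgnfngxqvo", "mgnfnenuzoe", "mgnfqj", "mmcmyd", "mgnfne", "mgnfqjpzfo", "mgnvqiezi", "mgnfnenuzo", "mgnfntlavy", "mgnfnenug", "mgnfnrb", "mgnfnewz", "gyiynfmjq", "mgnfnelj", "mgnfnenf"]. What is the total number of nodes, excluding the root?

55

Trace insertions, counting only characters that open a new branch:
  "mgnfngxqvo" → 10 new (m, g, n, f, n, g, x, q, v, o)
  "mgnfnenuzoe" → prefix "mgnfn" already present; 6 new (e, n, u, z, o, e)
  "mgnfqj" → prefix "mgnf" already present; 2 new (q, j)
  "mmcmyd" → prefix "m" already present; 5 new (m, c, m, y, d)
  "mgnfne" → prefix "mgnfne" already present; 0 new (none)
  "mgnfqjpzfo" → prefix "mgnfqj" already present; 4 new (p, z, f, o)
  "mgnvqiezi" → prefix "mgn" already present; 6 new (v, q, i, e, z, i)
  "mgnfnenuzo" → prefix "mgnfnenuzo" already present; 0 new (none)
  "mgnfntlavy" → prefix "mgnfn" already present; 5 new (t, l, a, v, y)
  "mgnfnenug" → prefix "mgnfnenu" already present; 1 new (g)
  "mgnfnrb" → prefix "mgnfn" already present; 2 new (r, b)
  "mgnfnewz" → prefix "mgnfne" already present; 2 new (w, z)
  "gyiynfmjq" → 9 new (g, y, i, y, n, f, m, j, q)
  "mgnfnelj" → prefix "mgnfne" already present; 2 new (l, j)
  "mgnfnenf" → prefix "mgnfnen" already present; 1 new (f)
Total nodes = 10 + 6 + 2 + 5 + 0 + 4 + 6 + 0 + 5 + 1 + 2 + 2 + 9 + 2 + 1 = 55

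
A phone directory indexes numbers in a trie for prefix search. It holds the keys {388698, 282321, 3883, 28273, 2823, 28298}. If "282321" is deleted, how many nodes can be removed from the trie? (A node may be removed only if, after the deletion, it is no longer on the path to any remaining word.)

A node on "282321"'s path can go only if nothing else ends at it or branches off below it.
The suffix "21" (2 nodes) is used only by "282321"; "2823" is itself a stored word, so pruning stops there.
Nodes removed: 2

2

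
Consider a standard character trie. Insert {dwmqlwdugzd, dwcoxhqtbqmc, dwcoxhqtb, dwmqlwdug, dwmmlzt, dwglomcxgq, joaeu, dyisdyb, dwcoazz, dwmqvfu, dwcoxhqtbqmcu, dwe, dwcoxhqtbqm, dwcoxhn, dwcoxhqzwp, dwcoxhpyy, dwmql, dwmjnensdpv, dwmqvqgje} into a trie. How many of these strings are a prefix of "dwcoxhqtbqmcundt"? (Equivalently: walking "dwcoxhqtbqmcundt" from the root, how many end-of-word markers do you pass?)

4

Traverse "dwcoxhqtbqmcundt" character by character; count nodes along the way that are marked as word ends.
Prefixes of the query that are stored words: "dwcoxhqtb", "dwcoxhqtbqm", "dwcoxhqtbqmc", "dwcoxhqtbqmcu"
Count: 4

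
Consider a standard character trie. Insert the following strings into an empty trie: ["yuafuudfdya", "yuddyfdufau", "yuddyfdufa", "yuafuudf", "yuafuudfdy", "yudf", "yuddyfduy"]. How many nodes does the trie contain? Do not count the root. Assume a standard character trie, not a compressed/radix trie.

Trace insertions, counting only characters that open a new branch:
  "yuafuudfdya" → 11 new (y, u, a, f, u, u, d, f, d, y, a)
  "yuddyfdufau" → prefix "yu" already present; 9 new (d, d, y, f, d, u, f, a, u)
  "yuddyfdufa" → prefix "yuddyfdufa" already present; 0 new (none)
  "yuafuudf" → prefix "yuafuudf" already present; 0 new (none)
  "yuafuudfdy" → prefix "yuafuudfdy" already present; 0 new (none)
  "yudf" → prefix "yud" already present; 1 new (f)
  "yuddyfduy" → prefix "yuddyfdu" already present; 1 new (y)
Total nodes = 11 + 9 + 0 + 0 + 0 + 1 + 1 = 22

22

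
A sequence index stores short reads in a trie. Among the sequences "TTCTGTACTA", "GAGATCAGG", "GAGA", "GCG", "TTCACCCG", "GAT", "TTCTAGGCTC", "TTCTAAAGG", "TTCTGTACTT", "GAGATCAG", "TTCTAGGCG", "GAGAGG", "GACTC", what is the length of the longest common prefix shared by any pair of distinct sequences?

The deepest shared node is where two words last agree before diverging.
"TTCTGTACTA" and "TTCTGTACTT" agree on "TTCTGTACT" (9 characters) before diverging; nothing deeper is shared.
Longest shared-prefix length: 9

9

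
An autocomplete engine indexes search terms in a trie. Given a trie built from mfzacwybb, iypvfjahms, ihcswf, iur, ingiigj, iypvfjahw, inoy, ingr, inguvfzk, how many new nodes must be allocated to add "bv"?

2

"bv" shares no prefix with any stored word, so all 2 characters open new nodes.
2 − 0 = 2 new nodes.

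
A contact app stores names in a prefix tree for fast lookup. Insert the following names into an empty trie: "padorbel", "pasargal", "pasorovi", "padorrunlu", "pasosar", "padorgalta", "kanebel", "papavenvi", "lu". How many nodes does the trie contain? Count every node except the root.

Count nodes per top-level branch (shared prefixes stored once):
  'k'-branch (kanebel): 7 nodes
  'l'-branch (lu): 2 nodes
  'p'-branch (padorbel, padorgalta, padorrunlu, papavenvi, pasargal, pasorovi, pasosar): 39 nodes
Sum: 48

48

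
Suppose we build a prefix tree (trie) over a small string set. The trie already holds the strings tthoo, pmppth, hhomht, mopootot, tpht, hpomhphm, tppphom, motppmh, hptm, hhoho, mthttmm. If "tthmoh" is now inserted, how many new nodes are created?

The longest prefix of "tthmoh" already in the trie is "tth" (length 3).
Each of the 3 remaining characters creates one node.

3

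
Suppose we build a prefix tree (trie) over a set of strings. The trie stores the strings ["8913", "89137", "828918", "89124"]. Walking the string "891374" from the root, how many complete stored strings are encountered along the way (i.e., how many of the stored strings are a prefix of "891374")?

Traverse "891374" character by character; count nodes along the way that are marked as word ends.
Prefixes of the query that are stored words: "8913", "89137"
Count: 2

2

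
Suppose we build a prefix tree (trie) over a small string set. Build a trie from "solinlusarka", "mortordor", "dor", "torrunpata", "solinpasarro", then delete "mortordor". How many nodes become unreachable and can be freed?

After clearing the end-marker at "mortordor", prune upward until reaching a node still needed by another word.
No other word shares any prefix with "mortordor", so all 9 of its nodes go.
Nodes removed: 9

9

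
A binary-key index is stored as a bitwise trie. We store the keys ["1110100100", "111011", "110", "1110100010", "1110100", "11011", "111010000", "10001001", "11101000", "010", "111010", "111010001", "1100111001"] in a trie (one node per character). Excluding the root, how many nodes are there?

35

Trace insertions, counting only characters that open a new branch:
  "1110100100" → 10 new (1, 1, 1, 0, 1, 0, 0, 1, 0, 0)
  "111011" → prefix "11101" already present; 1 new (1)
  "110" → prefix "11" already present; 1 new (0)
  "1110100010" → prefix "1110100" already present; 3 new (0, 1, 0)
  "1110100" → prefix "1110100" already present; 0 new (none)
  "11011" → prefix "110" already present; 2 new (1, 1)
  "111010000" → prefix "11101000" already present; 1 new (0)
  "10001001" → prefix "1" already present; 7 new (0, 0, 0, 1, 0, 0, 1)
  "11101000" → prefix "11101000" already present; 0 new (none)
  "010" → 3 new (0, 1, 0)
  "111010" → prefix "111010" already present; 0 new (none)
  "111010001" → prefix "111010001" already present; 0 new (none)
  "1100111001" → prefix "110" already present; 7 new (0, 1, 1, 1, 0, 0, 1)
Total nodes = 10 + 1 + 1 + 3 + 0 + 2 + 1 + 7 + 0 + 3 + 0 + 0 + 7 = 35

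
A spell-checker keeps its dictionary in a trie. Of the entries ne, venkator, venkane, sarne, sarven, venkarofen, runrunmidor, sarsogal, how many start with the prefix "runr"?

Walk to "runr"; the words in its subtree are exactly those with that prefix.
Matches: "runrunmidor"
Count: 1

1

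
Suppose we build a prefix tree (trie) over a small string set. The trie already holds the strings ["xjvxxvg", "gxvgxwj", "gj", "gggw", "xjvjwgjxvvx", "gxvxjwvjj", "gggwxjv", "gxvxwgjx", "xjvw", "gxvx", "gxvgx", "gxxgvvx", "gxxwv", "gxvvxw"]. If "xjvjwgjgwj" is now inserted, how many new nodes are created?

"xjvjwgj" is already a path in the trie; the remaining "gwj" must be added.
Each of the 3 remaining characters creates one node.

3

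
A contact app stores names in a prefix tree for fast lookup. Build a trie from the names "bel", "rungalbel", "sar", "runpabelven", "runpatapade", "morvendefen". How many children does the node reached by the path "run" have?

2

The children of the "run" node are the distinct next characters among strings starting with "run".
Distinct next characters after "run": g, p.
That node has 2 child edges.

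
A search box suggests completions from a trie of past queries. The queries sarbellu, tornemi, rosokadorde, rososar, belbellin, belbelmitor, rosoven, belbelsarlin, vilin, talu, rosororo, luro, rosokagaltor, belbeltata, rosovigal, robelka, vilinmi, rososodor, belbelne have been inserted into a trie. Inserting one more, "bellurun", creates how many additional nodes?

Walking "bellurun" from the root, the first 3 characters ("bel") follow existing edges; "l" is the first miss.
Each of the 5 remaining characters creates one node.

5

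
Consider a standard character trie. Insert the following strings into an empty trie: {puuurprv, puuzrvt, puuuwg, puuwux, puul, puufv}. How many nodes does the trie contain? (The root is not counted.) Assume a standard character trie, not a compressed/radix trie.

Trace insertions, counting only characters that open a new branch:
  "puuurprv" → 8 new (p, u, u, u, r, p, r, v)
  "puuzrvt" → prefix "puu" already present; 4 new (z, r, v, t)
  "puuuwg" → prefix "puuu" already present; 2 new (w, g)
  "puuwux" → prefix "puu" already present; 3 new (w, u, x)
  "puul" → prefix "puu" already present; 1 new (l)
  "puufv" → prefix "puu" already present; 2 new (f, v)
Total nodes = 8 + 4 + 2 + 3 + 1 + 2 = 20

20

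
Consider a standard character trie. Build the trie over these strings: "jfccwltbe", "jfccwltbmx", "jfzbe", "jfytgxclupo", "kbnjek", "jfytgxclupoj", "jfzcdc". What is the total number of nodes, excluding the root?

Insert word by word; a character creates a node only if that edge doesn't already exist:
  "jfccwltbe" → 9 new (j, f, c, c, w, l, t, b, e)
  "jfccwltbmx" → prefix "jfccwltb" already present; 2 new (m, x)
  "jfzbe" → prefix "jf" already present; 3 new (z, b, e)
  "jfytgxclupo" → prefix "jf" already present; 9 new (y, t, g, x, c, l, u, p, o)
  "kbnjek" → 6 new (k, b, n, j, e, k)
  "jfytgxclupoj" → prefix "jfytgxclupo" already present; 1 new (j)
  "jfzcdc" → prefix "jfz" already present; 3 new (c, d, c)
Total nodes = 9 + 2 + 3 + 9 + 6 + 1 + 3 = 33

33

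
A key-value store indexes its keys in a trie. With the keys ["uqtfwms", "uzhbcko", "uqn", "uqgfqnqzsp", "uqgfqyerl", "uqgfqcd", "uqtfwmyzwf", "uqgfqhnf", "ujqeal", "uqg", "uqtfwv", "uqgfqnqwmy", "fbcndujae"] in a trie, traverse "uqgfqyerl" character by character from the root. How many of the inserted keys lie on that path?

2

Walk "uqgfqyerl" from the root; an end-of-word marker is hit whenever a stored word is a prefix of "uqgfqyerl".
Prefixes of the query that are stored words: "uqg", "uqgfqyerl"
Count: 2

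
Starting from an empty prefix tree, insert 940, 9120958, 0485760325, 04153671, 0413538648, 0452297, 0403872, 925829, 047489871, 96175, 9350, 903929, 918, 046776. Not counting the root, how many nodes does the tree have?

71

Insert word by word; a character creates a node only if that edge doesn't already exist:
  "940" → 3 new (9, 4, 0)
  "9120958" → prefix "9" already present; 6 new (1, 2, 0, 9, 5, 8)
  "0485760325" → 10 new (0, 4, 8, 5, 7, 6, 0, 3, 2, 5)
  "04153671" → prefix "04" already present; 6 new (1, 5, 3, 6, 7, 1)
  "0413538648" → prefix "041" already present; 7 new (3, 5, 3, 8, 6, 4, 8)
  "0452297" → prefix "04" already present; 5 new (5, 2, 2, 9, 7)
  "0403872" → prefix "04" already present; 5 new (0, 3, 8, 7, 2)
  "925829" → prefix "9" already present; 5 new (2, 5, 8, 2, 9)
  "047489871" → prefix "04" already present; 7 new (7, 4, 8, 9, 8, 7, 1)
  "96175" → prefix "9" already present; 4 new (6, 1, 7, 5)
  "9350" → prefix "9" already present; 3 new (3, 5, 0)
  "903929" → prefix "9" already present; 5 new (0, 3, 9, 2, 9)
  "918" → prefix "91" already present; 1 new (8)
  "046776" → prefix "04" already present; 4 new (6, 7, 7, 6)
Total nodes = 3 + 6 + 10 + 6 + 7 + 5 + 5 + 5 + 7 + 4 + 3 + 5 + 1 + 4 = 71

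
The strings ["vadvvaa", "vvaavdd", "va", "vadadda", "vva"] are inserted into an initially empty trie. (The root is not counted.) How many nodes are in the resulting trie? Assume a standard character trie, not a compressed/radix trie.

For each word, the new-node count is its length minus the longest prefix already in the trie:
  "vadvvaa" → 7 new (v, a, d, v, v, a, a)
  "vvaavdd" → prefix "v" already present; 6 new (v, a, a, v, d, d)
  "va" → prefix "va" already present; 0 new (none)
  "vadadda" → prefix "vad" already present; 4 new (a, d, d, a)
  "vva" → prefix "vva" already present; 0 new (none)
Total nodes = 7 + 6 + 0 + 4 + 0 = 17

17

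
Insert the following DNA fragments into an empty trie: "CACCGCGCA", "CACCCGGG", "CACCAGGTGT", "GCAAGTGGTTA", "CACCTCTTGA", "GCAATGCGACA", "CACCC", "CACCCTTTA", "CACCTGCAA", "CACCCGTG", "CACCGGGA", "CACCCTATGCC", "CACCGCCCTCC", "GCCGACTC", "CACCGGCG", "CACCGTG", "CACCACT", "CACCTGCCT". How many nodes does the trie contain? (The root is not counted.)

Count nodes per top-level branch (shared prefixes stored once):
  'C'-branch (CACCACT, CACCAGGTGT, CACCC, CACCCGGG, CACCCGTG, CACCCTATGCC, CACCCTTTA, CACCGCCCTCC, CACCGCGCA, CACCGGCG, CACCGGGA, CACCGTG, CACCTCTTGA, CACCTGCAA, CACCTGCCT): 56 nodes
  'G'-branch (GCAAGTGGTTA, GCAATGCGACA, GCCGACTC): 24 nodes
Sum: 80

80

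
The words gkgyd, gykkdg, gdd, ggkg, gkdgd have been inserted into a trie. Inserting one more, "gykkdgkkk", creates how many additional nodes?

Walking "gykkdgkkk" from the root, the first 6 characters ("gykkdg") follow existing edges; "k" is the first miss.
Each of the 3 remaining characters creates one node.

3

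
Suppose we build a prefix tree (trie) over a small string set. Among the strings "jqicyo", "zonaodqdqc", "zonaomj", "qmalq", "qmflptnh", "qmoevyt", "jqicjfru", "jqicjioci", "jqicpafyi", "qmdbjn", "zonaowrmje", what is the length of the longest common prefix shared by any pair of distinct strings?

5

The deepest shared node is where two words last agree before diverging.
e.g. "jqicjfru" and "jqicjioci" share the prefix "jqicj" of length 5; no pair shares a longer one.
Longest shared-prefix length: 5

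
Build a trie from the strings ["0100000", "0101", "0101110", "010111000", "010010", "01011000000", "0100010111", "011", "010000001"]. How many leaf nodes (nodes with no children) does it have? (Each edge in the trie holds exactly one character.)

Leaves are exactly the stored words that no other stored word extends.
Those words: "010000001", "0100010111", "010010", "01011000000", "010111000", "011"
Leaf count: 6

6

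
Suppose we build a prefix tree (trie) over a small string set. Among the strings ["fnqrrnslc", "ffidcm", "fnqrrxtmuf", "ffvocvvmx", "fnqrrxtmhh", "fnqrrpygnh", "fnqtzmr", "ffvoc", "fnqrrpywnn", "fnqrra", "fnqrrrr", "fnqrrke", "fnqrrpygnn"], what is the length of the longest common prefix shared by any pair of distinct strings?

Look for the deepest trie node that still has at least two words in its subtree.
e.g. "fnqrrpygnh" and "fnqrrpygnn" share the prefix "fnqrrpygn" of length 9; no pair shares a longer one.
Longest shared-prefix length: 9

9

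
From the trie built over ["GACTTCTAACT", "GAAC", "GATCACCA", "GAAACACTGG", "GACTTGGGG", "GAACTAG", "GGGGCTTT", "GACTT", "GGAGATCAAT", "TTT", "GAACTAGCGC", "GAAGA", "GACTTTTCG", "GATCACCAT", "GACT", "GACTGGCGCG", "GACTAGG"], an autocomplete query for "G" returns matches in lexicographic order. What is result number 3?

DFS of the "G" subtree visits, in order: "GAAACACTGG", "GAAC", "GAACTAG", "GAACTAGCGC", "GAAGA", "GACT", "GACTAGG", "GACTGGCGCG", "GACTT", "GACTTCTAACT", "GACTTGGGG", "GACTTTTCG", "GATCACCA", "GATCACCAT", "GGAGATCAAT", "GGGGCTTT"
Position 3: GAACTAG

GAACTAG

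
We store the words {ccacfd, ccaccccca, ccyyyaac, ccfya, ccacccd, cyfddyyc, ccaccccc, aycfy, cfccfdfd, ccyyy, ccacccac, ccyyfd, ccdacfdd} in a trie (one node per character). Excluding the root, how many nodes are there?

For each word, the new-node count is its length minus the longest prefix already in the trie:
  "ccacfd" → 6 new (c, c, a, c, f, d)
  "ccaccccca" → prefix "ccac" already present; 5 new (c, c, c, c, a)
  "ccyyyaac" → prefix "cc" already present; 6 new (y, y, y, a, a, c)
  "ccfya" → prefix "cc" already present; 3 new (f, y, a)
  "ccacccd" → prefix "ccaccc" already present; 1 new (d)
  "cyfddyyc" → prefix "c" already present; 7 new (y, f, d, d, y, y, c)
  "ccaccccc" → prefix "ccaccccc" already present; 0 new (none)
  "aycfy" → 5 new (a, y, c, f, y)
  "cfccfdfd" → prefix "c" already present; 7 new (f, c, c, f, d, f, d)
  "ccyyy" → prefix "ccyyy" already present; 0 new (none)
  "ccacccac" → prefix "ccaccc" already present; 2 new (a, c)
  "ccyyfd" → prefix "ccyy" already present; 2 new (f, d)
  "ccdacfdd" → prefix "cc" already present; 6 new (d, a, c, f, d, d)
Total nodes = 6 + 5 + 6 + 3 + 1 + 7 + 0 + 5 + 7 + 0 + 2 + 2 + 6 = 50

50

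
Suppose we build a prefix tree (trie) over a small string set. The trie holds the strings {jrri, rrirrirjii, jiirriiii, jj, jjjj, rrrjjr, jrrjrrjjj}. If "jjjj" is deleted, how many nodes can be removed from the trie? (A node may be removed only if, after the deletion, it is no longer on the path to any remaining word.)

2

Walk "jjjj" from the leaf back toward the root, removing each node that no remaining word uses.
The suffix "jj" (2 nodes) is used only by "jjjj"; "jj" is itself a stored word, so pruning stops there.
Nodes removed: 2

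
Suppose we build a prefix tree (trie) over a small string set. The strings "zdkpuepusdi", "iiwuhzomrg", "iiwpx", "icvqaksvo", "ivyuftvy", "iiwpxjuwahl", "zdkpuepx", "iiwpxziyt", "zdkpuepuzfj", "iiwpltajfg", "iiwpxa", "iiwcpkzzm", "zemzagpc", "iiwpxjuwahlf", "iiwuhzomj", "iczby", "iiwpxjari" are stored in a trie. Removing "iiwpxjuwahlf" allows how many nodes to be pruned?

1

A node on "iiwpxjuwahlf"'s path can go only if nothing else ends at it or branches off below it.
The suffix "f" (1 node) is used only by "iiwpxjuwahlf"; "iiwpxjuwahl" is itself a stored word, so pruning stops there.
Nodes removed: 1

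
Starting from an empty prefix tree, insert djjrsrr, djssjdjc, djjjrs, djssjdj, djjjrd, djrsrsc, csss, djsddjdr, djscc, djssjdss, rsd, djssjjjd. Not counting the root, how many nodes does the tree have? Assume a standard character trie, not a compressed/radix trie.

41

Count nodes per top-level branch (shared prefixes stored once):
  'c'-branch (csss): 4 nodes
  'd'-branch (djjjrd, djjjrs, djjrsrr, djrsrsc, djscc, djsddjdr, djssjdj, djssjdjc, djssjdss, djssjjjd): 34 nodes
  'r'-branch (rsd): 3 nodes
Sum: 41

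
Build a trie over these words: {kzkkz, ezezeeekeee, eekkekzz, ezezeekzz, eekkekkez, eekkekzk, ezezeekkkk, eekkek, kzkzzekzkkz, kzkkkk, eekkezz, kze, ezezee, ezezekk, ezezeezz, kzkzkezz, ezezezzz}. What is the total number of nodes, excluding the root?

57

Count nodes per top-level branch (shared prefixes stored once):
  'e'-branch (eekkek, eekkekkez, eekkekzk, eekkekzz, eekkezz, ezezee, ezezeeekeee, ezezeekkkk, ezezeekzz, ezezeezz, ezezekk, ezezezzz): 37 nodes
  'k'-branch (kze, kzkkkk, kzkkz, kzkzkezz, kzkzzekzkkz): 20 nodes
Sum: 57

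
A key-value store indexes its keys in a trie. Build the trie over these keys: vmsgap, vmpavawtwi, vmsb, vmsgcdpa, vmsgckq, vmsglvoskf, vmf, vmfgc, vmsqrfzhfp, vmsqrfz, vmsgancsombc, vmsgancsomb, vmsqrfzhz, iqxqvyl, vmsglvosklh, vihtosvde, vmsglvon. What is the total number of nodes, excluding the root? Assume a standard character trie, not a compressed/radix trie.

63

For each word, the new-node count is its length minus the longest prefix already in the trie:
  "vmsgap" → 6 new (v, m, s, g, a, p)
  "vmpavawtwi" → prefix "vm" already present; 8 new (p, a, v, a, w, t, w, i)
  "vmsb" → prefix "vms" already present; 1 new (b)
  "vmsgcdpa" → prefix "vmsg" already present; 4 new (c, d, p, a)
  "vmsgckq" → prefix "vmsgc" already present; 2 new (k, q)
  "vmsglvoskf" → prefix "vmsg" already present; 6 new (l, v, o, s, k, f)
  "vmf" → prefix "vm" already present; 1 new (f)
  "vmfgc" → prefix "vmf" already present; 2 new (g, c)
  "vmsqrfzhfp" → prefix "vms" already present; 7 new (q, r, f, z, h, f, p)
  "vmsqrfz" → prefix "vmsqrfz" already present; 0 new (none)
  "vmsgancsombc" → prefix "vmsga" already present; 7 new (n, c, s, o, m, b, c)
  "vmsgancsomb" → prefix "vmsgancsomb" already present; 0 new (none)
  "vmsqrfzhz" → prefix "vmsqrfzh" already present; 1 new (z)
  "iqxqvyl" → 7 new (i, q, x, q, v, y, l)
  "vmsglvosklh" → prefix "vmsglvosk" already present; 2 new (l, h)
  "vihtosvde" → prefix "v" already present; 8 new (i, h, t, o, s, v, d, e)
  "vmsglvon" → prefix "vmsglvo" already present; 1 new (n)
Total nodes = 6 + 8 + 1 + 4 + 2 + 6 + 1 + 2 + 7 + 0 + 7 + 0 + 1 + 7 + 2 + 8 + 1 = 63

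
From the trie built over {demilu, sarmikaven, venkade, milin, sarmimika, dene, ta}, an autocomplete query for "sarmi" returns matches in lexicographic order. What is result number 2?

sarmimika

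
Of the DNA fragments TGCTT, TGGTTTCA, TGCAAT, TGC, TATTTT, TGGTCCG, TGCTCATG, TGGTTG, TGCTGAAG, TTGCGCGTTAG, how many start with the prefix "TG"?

8

Traverse to the node for "TG", then collect every word in that subtree.
Matches: "TGC", "TGCAAT", "TGCTCATG", "TGCTGAAG", "TGCTT", "TGGTCCG", "TGGTTG", "TGGTTTCA"
Count: 8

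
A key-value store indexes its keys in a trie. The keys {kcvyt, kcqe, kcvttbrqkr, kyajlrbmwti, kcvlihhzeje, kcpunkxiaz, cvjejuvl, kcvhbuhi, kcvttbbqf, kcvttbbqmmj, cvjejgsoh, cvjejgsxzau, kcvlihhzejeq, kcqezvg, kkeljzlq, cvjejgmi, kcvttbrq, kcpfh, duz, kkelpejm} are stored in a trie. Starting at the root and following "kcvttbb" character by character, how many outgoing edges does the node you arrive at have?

1

Follow the path "kcvttbb" to its node, then look at its outgoing edges.
Distinct next characters after "kcvttbb": q.
That node has 1 child edge.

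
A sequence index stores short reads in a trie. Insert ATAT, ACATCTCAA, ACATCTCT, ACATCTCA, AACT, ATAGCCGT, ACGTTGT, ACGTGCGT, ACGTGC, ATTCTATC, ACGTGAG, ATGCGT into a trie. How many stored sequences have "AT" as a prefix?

Filter for entries beginning with "AT":
Words under "AT": ATAGCCGT, ATAT, ATGCGT, ATTCTATC
Count: 4

4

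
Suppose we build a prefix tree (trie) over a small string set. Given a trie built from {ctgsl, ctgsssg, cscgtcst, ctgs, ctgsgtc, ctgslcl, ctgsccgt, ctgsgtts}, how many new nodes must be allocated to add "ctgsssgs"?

The longest prefix of "ctgsssgs" already in the trie is "ctgsssg" (length 7).
Each of the 1 remaining characters creates one node.

1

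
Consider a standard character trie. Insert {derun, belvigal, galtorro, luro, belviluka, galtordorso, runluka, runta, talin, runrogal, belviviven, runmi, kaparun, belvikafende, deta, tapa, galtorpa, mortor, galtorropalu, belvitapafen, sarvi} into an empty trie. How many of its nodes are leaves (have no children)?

Leaves are exactly the stored words that no other stored word extends.
Those words: "belvigal", "belvikafende", "belviluka", "belvitapafen", "belviviven", "derun", "deta", "galtordorso", "galtorpa", "galtorropalu", "kaparun", "luro", "mortor", "runluka", "runmi", "runrogal", "runta", "sarvi", "talin", "tapa"
Leaf count: 20

20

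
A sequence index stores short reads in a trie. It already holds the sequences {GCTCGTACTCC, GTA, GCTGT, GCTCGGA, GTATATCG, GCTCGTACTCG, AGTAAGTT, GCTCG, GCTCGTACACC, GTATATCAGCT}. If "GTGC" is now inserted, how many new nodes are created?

2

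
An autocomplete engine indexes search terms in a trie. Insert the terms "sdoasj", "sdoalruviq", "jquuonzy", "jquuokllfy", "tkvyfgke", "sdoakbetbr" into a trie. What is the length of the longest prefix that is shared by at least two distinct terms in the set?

5

The deepest shared node is where two words last agree before diverging.
e.g. "jquuokllfy" and "jquuonzy" share the prefix "jquuo" of length 5; no pair shares a longer one.
Longest shared-prefix length: 5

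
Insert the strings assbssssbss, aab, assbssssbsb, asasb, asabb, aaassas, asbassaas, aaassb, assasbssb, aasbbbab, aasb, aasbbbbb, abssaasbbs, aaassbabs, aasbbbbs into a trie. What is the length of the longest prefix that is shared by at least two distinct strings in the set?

10

Equivalently: take the maximum, over all pairs, of their longest common prefix length.
e.g. "assbssssbsb" and "assbssssbss" share the prefix "assbssssbs" of length 10; no pair shares a longer one.
Longest shared-prefix length: 10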